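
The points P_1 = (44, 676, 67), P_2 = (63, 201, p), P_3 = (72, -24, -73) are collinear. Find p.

-28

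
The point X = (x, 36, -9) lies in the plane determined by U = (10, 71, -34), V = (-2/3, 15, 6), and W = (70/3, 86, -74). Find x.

10/3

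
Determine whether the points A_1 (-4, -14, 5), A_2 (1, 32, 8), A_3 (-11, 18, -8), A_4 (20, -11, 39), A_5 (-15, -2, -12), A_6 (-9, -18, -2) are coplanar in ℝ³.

The plane through A_1, A_2, A_3 has normal n = A_1A_2 × A_1A_3 = (-694, 44, 482) and equation n·P = 4570.
Checking the remaining points: n·A_4 = 4434, n·A_5 = 4538, n·A_6 = 4490.
Since n·A_4 = 4434 ≠ 4570, A_4 is off the plane and the points are not all coplanar.

No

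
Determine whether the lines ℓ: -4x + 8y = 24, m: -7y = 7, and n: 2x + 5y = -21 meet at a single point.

The three lines meet at one point iff the augmented coefficient matrix [aᵢ bᵢ cᵢ] has rank < 3, i.e. its determinant vanishes.
Here the determinant is 0.
It vanishes, so the lines are concurrent at (-8, -1).

Yes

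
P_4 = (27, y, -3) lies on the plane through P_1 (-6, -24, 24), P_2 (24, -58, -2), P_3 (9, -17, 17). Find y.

-55

A normal to the plane is n = P_1P_2 × P_1P_3 = (420, -180, 720).
P_4 lies in the plane iff n · P_1P_4 = 0.
This gives (-180)y + (-9900) = 0, so y = -55.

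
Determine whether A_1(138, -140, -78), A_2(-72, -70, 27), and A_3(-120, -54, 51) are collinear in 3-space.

A_1A_2 = (-210, 70, 105), A_1A_3 = (-258, 86, 129).
A_1A_2 × A_1A_3 = (0, 0, 0).
The cross product vanishes, so the three points are collinear.

Yes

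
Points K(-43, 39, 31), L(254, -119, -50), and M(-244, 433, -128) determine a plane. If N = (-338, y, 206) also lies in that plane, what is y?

Coplanarity requires KL · (KM × KN) = 0.
KL = (297, -158, -81), KM = (-201, 394, -159); the triple product is linear in y with coefficient 63504 and constant term -4381776.
Setting it to zero: y = 69.

69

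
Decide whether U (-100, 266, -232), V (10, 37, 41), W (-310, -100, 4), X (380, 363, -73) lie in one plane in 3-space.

No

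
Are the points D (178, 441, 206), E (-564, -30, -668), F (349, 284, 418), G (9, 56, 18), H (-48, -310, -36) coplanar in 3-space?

Yes

The plane through D, E, F has normal n = DE × DF = (-237070, 7850, 197035) and equation n·P = 1852600.
Checking the remaining points: n·G = 1852600, n·H = 1852600.
All equal 1852600, so all 5 points lie in one plane.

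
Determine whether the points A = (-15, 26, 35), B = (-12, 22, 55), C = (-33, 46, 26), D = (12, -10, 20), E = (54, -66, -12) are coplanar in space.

No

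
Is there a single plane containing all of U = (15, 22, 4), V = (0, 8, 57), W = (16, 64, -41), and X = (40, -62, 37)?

With U as base: UV = (-15, -14, 53), UW = (1, 42, -45), UX = (25, -84, 33).
UW × UX = (-2394, -1158, -1134).
UV · (UW × UX) = -7980.
Since -7980 ≠ 0, the four points are not coplanar.

No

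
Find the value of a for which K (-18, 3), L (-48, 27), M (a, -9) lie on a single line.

Collinearity: (M − K) must be parallel to (L − K) = (-30, 24).
Cross-multiplying the components: (a − (-18))·(24) = (-12)·(-30).
Solving gives a = -3.

-3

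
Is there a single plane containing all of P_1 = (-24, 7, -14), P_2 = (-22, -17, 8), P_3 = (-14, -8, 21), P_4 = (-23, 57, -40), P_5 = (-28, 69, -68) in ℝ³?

The plane through P_1, P_2, P_3 has normal n = P_1P_2 × P_1P_3 = (-510, 150, 210) and equation n·P = 10350.
Checking the remaining points: n·P_4 = 11880, n·P_5 = 10350.
Since n·P_4 = 11880 ≠ 10350, P_4 is off the plane and the points are not all coplanar.

No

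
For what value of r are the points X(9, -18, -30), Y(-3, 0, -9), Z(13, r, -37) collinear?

-24

Collinearity requires XY × XZ = 0; each component is linear in r.
The x-component gives (-21)r + (-504) = 0, so r = -24.
The remaining components then also vanish.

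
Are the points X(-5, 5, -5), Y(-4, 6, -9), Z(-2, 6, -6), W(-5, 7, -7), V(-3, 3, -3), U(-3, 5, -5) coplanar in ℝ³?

The plane through X, Y, Z has normal n = XY × XZ = (3, -11, -2) and equation n·P = -60.
Checking the remaining points: n·W = -78, n·V = -36, n·U = -54.
Since n·W = -78 ≠ -60, W is off the plane and the points are not all coplanar.

No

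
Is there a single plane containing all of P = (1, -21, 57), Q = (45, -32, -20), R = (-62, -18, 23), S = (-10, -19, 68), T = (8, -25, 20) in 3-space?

No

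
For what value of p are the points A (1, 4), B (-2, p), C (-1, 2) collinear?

Collinearity: (B − A) must be parallel to (C − A) = (-2, -2).
Cross-multiplying the components: (p − 4)·(-2) = (-3)·(-2).
Solving gives p = 1.

1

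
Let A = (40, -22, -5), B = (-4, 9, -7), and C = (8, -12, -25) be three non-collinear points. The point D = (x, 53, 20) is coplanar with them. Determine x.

A normal to the plane is n = AB × AC = (-600, -816, 552).
D lies in the plane iff n · AD = 0.
This gives (-600)x + (-23400) = 0, so x = -39.

-39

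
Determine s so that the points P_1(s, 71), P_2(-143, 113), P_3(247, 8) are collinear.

13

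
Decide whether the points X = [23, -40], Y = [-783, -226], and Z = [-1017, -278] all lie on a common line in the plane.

XY = (-806, -186), XZ = (-1040, -238).
Twice the signed area of △XYZ is (-806)(-238) − (-186)(-1040) = -1612.
The area is nonzero, so the three points are not collinear.

No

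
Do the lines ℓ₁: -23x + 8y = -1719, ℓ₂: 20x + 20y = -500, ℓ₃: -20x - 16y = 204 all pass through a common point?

The three lines meet at one point iff the augmented coefficient matrix [aᵢ bᵢ cᵢ] has rank < 3, i.e. its determinant vanishes.
Here the determinant is 0.
It vanishes, so the lines are concurrent at (49, -74).

Yes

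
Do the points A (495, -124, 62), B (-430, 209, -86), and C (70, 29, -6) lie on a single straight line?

Yes

AB = (-925, 333, -148), AC = (-425, 153, -68).
Each component of AC is 17/37 times the corresponding component of AB, so AC = 17/37·AB and the points are collinear.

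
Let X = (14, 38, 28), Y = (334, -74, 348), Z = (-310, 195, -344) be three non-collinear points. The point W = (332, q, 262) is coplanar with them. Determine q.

3

A normal to the plane is n = XY × XZ = (-8576, 15360, 13952).
W lies in the plane iff n · XW = 0.
This gives (15360)q + (-46080) = 0, so q = 3.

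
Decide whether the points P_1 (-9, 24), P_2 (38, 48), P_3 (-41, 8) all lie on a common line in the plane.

No

P_1P_2 = (47, 24), P_1P_3 = (-32, -16).
If collinear, P_1P_3 would be a scalar multiple of P_1P_2. But (47)·(-16) ≠ (24)·(-32) (difference 16), so they are not parallel; the points are not collinear.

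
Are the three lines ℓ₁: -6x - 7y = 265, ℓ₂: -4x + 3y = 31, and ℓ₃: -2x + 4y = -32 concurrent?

Yes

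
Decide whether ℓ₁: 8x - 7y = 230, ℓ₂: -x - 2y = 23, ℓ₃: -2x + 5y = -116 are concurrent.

Lines aᵢx + bᵢy = cᵢ with pairwise distinct directions are concurrent exactly when det[aᵢ bᵢ cᵢ] = 0.
Here the determinant is 0.
It vanishes, so the lines are concurrent at (13, -18).

Yes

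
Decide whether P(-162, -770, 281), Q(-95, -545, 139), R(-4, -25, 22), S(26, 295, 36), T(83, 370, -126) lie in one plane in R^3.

The plane through P, Q, R has normal n = PQ × PR = (47515, -5083, 14365) and equation n·X = 253045.
Checking the remaining points: n·S = 253045, n·T = 253045.
All equal 253045, so all 5 points lie in one plane.

Yes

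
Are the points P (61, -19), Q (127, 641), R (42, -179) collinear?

No

PQ = (66, 660), PR = (-19, -160).
det[PQ; PR] = (66)(-160) − (660)(-19) = 1980.
The determinant is nonzero, so they are not collinear.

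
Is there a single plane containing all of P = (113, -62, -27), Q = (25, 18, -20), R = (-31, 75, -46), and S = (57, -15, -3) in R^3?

Yes

The four points are coplanar iff the 3×3 determinant with rows PQ, PR, PS is zero.
Rows: (-88, 80, 7), (-144, 137, -19), (-56, 47, 24).
Expanding along the first row: (-88)(4181) − (80)(-4520) + (7)(904) = 0.
Zero determinant ⇒ coplanar.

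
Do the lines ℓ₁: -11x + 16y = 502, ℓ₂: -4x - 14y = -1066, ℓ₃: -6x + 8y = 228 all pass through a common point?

Yes

Intersecting ℓ₁ and ℓ₂: solving the 2×2 system gives (x, y) = (46, 63).
Substitute into ℓ₃: (-6)(46) + (8)(63) = 228.
This equals 228, so (46, 63) lies on all three lines and they are concurrent.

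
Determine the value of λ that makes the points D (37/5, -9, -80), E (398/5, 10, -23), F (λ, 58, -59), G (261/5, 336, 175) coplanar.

-151/5

The points are coplanar iff DE · (DF × DG) = 0.
Expanding, this is linear in λ: (14820)λ + (447564) = 0.
So λ = -151/5.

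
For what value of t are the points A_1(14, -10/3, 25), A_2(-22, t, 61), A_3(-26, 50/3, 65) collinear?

44/3

Direction A_1A_3 = (-40, 20, 40). From the x-coordinate of A_2, the parameter along the line is τ = (-22 − 14)/(-40) = 9/10.
Then t = (-10/3) + 9/10·(20) = 44/3.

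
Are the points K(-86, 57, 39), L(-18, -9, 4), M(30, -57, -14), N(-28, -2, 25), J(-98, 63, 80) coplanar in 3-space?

No

The plane through K, L, M has normal n = KL × KM = (-492, -456, -96) and equation n·P = 12576.
Checking the remaining points: n·N = 12288, n·J = 11808.
Since n·N = 12288 ≠ 12576, N is off the plane and the points are not all coplanar.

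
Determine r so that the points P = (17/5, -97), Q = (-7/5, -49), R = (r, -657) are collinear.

297/5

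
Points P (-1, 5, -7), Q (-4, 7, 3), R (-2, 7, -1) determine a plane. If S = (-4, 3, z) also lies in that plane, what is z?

-5

A normal to the plane is n = PQ × PR = (-8, 8, -4).
S lies in the plane iff n · PS = 0.
This gives (-4)z + (-20) = 0, so z = -5.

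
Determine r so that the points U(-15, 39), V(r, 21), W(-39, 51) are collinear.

21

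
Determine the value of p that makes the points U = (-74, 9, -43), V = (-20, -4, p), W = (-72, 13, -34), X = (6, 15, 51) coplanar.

Normal to plane UWX: n = (322, 532, -308); plane equation n·P = -5796.
Requiring n·V = -5796: (-308)p + (-8568) = -5796.
So p = -9.

-9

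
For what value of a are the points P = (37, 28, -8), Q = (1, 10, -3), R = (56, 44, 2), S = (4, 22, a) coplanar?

The points are coplanar iff PQ · (PR × PS) = 0.
Expanding, this is linear in a: (-234)a + (3978) = 0.
So a = 17.

17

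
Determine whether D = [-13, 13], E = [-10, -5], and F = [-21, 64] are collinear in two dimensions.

No

DE = (3, -18), DF = (-8, 51).
If collinear, DF would be a scalar multiple of DE. But (3)·(51) ≠ (-18)·(-8) (difference 9), so they are not parallel; the points are not collinear.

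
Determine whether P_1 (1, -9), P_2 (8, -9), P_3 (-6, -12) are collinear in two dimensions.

No

P_1P_2 = (7, 0), P_1P_3 = (-7, -3).
Twice the signed area of △P_1P_2P_3 is (7)(-3) − (0)(-7) = -21.
The area is nonzero, so the three points are not collinear.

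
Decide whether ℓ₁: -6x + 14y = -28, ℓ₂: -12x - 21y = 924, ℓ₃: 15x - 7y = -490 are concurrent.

The three lines meet at one point iff the augmented coefficient matrix [aᵢ bᵢ cᵢ] has rank < 3, i.e. its determinant vanishes.
Here the determinant is 0.
It vanishes, so the lines are concurrent at (-42, -20).

Yes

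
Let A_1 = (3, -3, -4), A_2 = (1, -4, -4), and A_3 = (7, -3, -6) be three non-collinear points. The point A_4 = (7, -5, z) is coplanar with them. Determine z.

-8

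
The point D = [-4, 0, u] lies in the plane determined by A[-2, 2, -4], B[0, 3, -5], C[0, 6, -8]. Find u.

The plane through A, B, C has equation 6y + 6z = -12.
Substituting D: (6)u + (0) = -12, so u = -2.

-2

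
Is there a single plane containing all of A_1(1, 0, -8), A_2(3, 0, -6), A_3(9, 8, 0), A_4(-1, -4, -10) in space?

Yes

The four points are coplanar iff the 3×3 determinant with rows A_1A_2, A_1A_3, A_1A_4 is zero.
Rows: (2, 0, 2), (8, 8, 8), (-2, -4, -2).
Expanding along the first row: (2)(16) − (0)(0) + (2)(-16) = 0.
Zero determinant ⇒ coplanar.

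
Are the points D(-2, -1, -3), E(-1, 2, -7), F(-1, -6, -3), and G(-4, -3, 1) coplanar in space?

The four points are coplanar iff the 3×3 determinant with rows DE, DF, DG is zero.
Rows: (1, 3, -4), (1, -5, 0), (-2, -2, 4).
Expanding along the first row: (1)(-20) − (3)(4) + (-4)(-12) = 16.
Nonzero ⇒ not coplanar.

No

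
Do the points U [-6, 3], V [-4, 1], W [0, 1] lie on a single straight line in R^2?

No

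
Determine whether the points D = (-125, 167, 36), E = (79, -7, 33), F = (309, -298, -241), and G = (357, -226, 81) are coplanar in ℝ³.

No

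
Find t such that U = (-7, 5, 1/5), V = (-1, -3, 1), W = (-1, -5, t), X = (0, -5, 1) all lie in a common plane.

3/5

Normal to plane UVX: n = (8/5, 4/5, -4); plane equation n·P = -8.
Requiring n·W = -8: (-4)t + (-28/5) = -8.
So t = 3/5.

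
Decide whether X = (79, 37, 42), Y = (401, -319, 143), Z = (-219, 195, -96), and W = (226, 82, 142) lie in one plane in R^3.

The four points are coplanar iff the 3×3 determinant with rows XY, XZ, XW is zero.
Rows: (322, -356, 101), (-298, 158, -138), (147, 45, 100).
Expanding along the first row: (322)(22010) − (-356)(-9514) + (101)(-36636) = 0.
Zero determinant ⇒ coplanar.

Yes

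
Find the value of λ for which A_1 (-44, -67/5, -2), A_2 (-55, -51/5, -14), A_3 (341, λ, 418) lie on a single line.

-627/5

Direction A_1A_2 = (-11, 16/5, -12). From the x-coordinate of A_3, the parameter along the line is τ = (341 − (-44))/(-11) = -35.
Then λ = (-67/5) + (-35)·(16/5) = -627/5.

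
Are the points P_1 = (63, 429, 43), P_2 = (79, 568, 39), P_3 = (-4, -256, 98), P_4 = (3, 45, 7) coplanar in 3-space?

Yes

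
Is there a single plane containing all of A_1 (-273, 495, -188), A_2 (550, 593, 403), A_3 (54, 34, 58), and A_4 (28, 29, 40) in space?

A normal to the plane through A_1, A_2, A_3 is n = A_1A_2 × A_1A_3 = (296559, -9201, -411449).
The plane has equation n·P = -8162690. For A_4: n·A_4 = -8421137.
-8421137 ≠ -8162690, so A_4 is off the plane.

No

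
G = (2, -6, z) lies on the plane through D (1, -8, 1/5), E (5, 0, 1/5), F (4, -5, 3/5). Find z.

1/5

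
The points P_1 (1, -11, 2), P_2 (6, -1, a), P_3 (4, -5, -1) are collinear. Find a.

-3

Direction P_1P_3 = (3, 6, -3). From the x-coordinate of P_2, the parameter along the line is τ = (6 − 1)/3 = 5/3.
Then a = 2 + 5/3·(-3) = -3.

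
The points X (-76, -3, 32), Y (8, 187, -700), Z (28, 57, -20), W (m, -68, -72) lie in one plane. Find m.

-258

Normal to plane XYZ: n = (34040, -71760, -14720); plane equation n·P = -2842800.
Requiring n·W = -2842800: (34040)m + (5939520) = -2842800.
So m = -258.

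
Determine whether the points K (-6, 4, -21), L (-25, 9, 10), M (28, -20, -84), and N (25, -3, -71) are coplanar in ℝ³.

With K as base: KL = (-19, 5, 31), KM = (34, -24, -63), KN = (31, -7, -50).
KM × KN = (759, -253, 506).
KL · (KM × KN) = 0.
The scalar triple product vanishes, so the four points are coplanar.

Yes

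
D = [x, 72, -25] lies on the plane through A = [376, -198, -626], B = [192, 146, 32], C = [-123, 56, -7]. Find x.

The plane through A, B, C has equation 45804x − 214446y + 124920z = -18517308.
Substituting D: (45804)x + (-18563112) = -18517308, so x = 1.

1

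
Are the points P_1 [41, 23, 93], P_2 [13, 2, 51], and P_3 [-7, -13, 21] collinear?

Yes

P_1P_2 = (-28, -21, -42), P_1P_3 = (-48, -36, -72).
Each component of P_1P_3 is 12/7 times the corresponding component of P_1P_2, so P_1P_3 = 12/7·P_1P_2 and the points are collinear.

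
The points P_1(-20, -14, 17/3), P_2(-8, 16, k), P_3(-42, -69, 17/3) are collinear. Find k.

Direction P_1P_3 = (-22, -55, 0). From the x-coordinate of P_2, the parameter along the line is τ = (-8 − (-20))/(-22) = -6/11.
Then k = 17/3 + (-6/11)·(0) = 17/3.

17/3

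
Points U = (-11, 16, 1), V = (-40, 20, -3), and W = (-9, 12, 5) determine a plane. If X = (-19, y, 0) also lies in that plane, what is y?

17

A normal to the plane is n = UV × UW = (0, 108, 108).
X lies in the plane iff n · UX = 0.
This gives (108)y + (-1836) = 0, so y = 17.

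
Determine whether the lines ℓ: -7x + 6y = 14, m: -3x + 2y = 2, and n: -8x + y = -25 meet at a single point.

Lines aᵢx + bᵢy = cᵢ with pairwise distinct directions are concurrent exactly when det[aᵢ bᵢ cᵢ] = 0.
Here the determinant is 0.
It vanishes, so the lines are concurrent at (4, 7).

Yes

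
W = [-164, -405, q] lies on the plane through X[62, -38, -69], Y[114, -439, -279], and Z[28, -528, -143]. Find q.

Coplanarity requires XY · (XZ × XW) = 0.
XY = (52, -401, -210), XZ = (-34, -490, -74); the triple product is linear in q with coefficient -39114 and constant term 9817614.
Setting it to zero: q = 251.

251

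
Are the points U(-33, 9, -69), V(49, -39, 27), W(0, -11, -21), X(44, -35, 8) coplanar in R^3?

A normal to the plane through U, V, W is n = UV × UW = (-384, -768, -56).
The plane has equation n·P = 9624. For X: n·X = 9536.
9536 ≠ 9624, so X is off the plane.

No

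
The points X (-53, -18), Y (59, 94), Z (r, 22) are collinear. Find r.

The three points are collinear iff det[XY; XZ] = 0.
This determinant is linear in r: (-112)r + (-1456) = 0, so r = -13.

-13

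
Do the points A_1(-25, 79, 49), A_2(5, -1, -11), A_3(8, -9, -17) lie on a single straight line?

A_1A_2 = (30, -80, -60), A_1A_3 = (33, -88, -66).
A_1A_2 × A_1A_3 = (0, 0, 0).
The cross product vanishes, so the three points are collinear.

Yes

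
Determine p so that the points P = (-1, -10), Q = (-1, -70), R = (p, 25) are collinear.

-1

Collinearity: (R − P) must be parallel to (Q − P) = (0, -60).
Cross-multiplying the components: (p − (-1))·(-60) = (35)·(0).
Solving gives p = -1.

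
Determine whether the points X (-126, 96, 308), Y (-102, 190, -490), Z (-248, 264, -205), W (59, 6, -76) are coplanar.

No

With X as base: XY = (24, 94, -798), XZ = (-122, 168, -513), XW = (185, -90, -384).
XZ × XW = (-110682, -141753, -20100).
XY · (XZ × XW) = 58650.
Since 58650 ≠ 0, the four points are not coplanar.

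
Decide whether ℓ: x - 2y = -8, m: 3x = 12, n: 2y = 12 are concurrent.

Yes

Lines aᵢx + bᵢy = cᵢ with pairwise distinct directions are concurrent exactly when det[aᵢ bᵢ cᵢ] = 0.
Here the determinant is 0.
It vanishes, so the lines are concurrent at (4, 6).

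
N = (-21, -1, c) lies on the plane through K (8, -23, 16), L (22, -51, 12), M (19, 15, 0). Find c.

A normal to the plane is n = KL × KM = (600, 180, 840).
N lies in the plane iff n · KN = 0.
This gives (840)c + (-26880) = 0, so c = 32.

32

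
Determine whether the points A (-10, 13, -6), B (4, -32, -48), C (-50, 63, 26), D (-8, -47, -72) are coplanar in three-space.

Yes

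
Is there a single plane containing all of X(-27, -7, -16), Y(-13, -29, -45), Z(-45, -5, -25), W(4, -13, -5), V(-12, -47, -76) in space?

Yes

The plane through X, Y, Z has normal n = XY × XZ = (256, 648, -368) and equation n·P = -5560.
Checking the remaining points: n·W = -5560, n·V = -5560.
All equal -5560, so all 5 points lie in one plane.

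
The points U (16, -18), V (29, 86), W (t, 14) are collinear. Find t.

The three points are collinear iff det[UV; UW] = 0.
This determinant is linear in t: (-104)t + (2080) = 0, so t = 20.

20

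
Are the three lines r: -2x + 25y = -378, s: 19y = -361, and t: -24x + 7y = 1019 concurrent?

Lines aᵢx + bᵢy = cᵢ with pairwise distinct directions are concurrent exactly when det[aᵢ bᵢ cᵢ] = 0.
Here the determinant is 456.
Nonzero, so no common point exists.

No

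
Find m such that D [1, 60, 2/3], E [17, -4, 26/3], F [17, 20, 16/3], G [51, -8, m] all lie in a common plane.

22/3

Normal to plane DEF: n = (64/3, 160/3, 384); plane equation n·P = 10432/3.
Requiring n·G = 10432/3: (384)m + (1984/3) = 10432/3.
So m = 22/3.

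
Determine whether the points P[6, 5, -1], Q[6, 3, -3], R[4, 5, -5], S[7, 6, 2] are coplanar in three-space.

A normal to the plane through P, Q, R is n = PQ × PR = (8, 4, -4).
The plane has equation n·X = 72. For S: n·S = 72.
Equal, so S lies in the plane and all four are coplanar.

Yes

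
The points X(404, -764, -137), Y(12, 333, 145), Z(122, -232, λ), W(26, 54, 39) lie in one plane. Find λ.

-37

Normal to plane XYW: n = (-37604, -37604, 94010); plane equation n·P = 658070.
Requiring n·Z = 658070: (94010)λ + (4136440) = 658070.
So λ = -37.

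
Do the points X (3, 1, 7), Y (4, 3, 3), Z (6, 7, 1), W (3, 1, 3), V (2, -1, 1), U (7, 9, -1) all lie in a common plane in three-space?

The plane through X, Y, Z has normal n = XY × XZ = (12, -6, 0) and equation n·P = 30.
Checking the remaining points: n·W = 30, n·V = 30, n·U = 30.
All equal 30, so all 6 points lie in one plane.

Yes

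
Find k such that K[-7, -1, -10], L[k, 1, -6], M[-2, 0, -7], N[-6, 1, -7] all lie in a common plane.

Normal to plane KMN: n = (-3, -12, 9); plane equation n·P = -57.
Requiring n·L = -57: (-3)k + (-66) = -57.
So k = -3.

-3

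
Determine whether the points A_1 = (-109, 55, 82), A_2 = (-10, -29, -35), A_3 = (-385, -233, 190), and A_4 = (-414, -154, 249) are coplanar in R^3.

With A_1 as base: A_1A_2 = (99, -84, -117), A_1A_3 = (-276, -288, 108), A_1A_4 = (-305, -209, 167).
A_1A_3 × A_1A_4 = (-25524, 13152, -30156).
A_1A_2 · (A_1A_3 × A_1A_4) = -103392.
Since -103392 ≠ 0, the four points are not coplanar.

No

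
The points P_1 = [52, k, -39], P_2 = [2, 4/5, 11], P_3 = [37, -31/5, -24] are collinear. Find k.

Direction P_2P_3 = (35, -7, -35). From the x-coordinate of P_1, the parameter along the line is τ = (52 − 2)/35 = 10/7.
Then k = 4/5 + 10/7·(-7) = -46/5.

-46/5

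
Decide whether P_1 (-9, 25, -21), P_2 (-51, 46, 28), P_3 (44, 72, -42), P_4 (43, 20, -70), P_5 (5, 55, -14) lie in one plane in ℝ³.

The plane through P_1, P_2, P_3 has normal n = P_1P_2 × P_1P_3 = (-2744, 1715, -3087) and equation n·P = 132398.
Checking the remaining points: n·P_4 = 132398, n·P_5 = 123823.
Since n·P_5 = 123823 ≠ 132398, P_5 is off the plane and the points are not all coplanar.

No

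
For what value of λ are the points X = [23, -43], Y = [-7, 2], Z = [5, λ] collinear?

Collinearity: (Z − X) must be parallel to (Y − X) = (-30, 45).
Cross-multiplying the components: (λ − (-43))·(-30) = (-18)·(45).
Solving gives λ = -16.

-16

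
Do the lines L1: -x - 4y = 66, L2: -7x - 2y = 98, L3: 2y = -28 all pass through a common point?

The three lines meet at one point iff the augmented coefficient matrix [aᵢ bᵢ cᵢ] has rank < 3, i.e. its determinant vanishes.
Here the determinant is 0.
It vanishes, so the lines are concurrent at (-10, -14).

Yes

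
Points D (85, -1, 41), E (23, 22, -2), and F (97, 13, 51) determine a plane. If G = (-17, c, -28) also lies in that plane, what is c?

The plane through D, E, F has equation 832x + 104y − 1144z = 23712.
Substituting G: (104)c + (17888) = 23712, so c = 56.

56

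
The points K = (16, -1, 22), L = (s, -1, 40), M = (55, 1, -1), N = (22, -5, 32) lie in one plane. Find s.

Coplanarity ⇔ det[KL; KM; KN] = 0.
Expanding, this is linear in s: (-72)s + (-1872) = 0.
So s = -26.

-26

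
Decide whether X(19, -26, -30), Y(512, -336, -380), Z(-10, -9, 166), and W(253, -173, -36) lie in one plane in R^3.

No

A normal to the plane through X, Y, Z is n = XY × XZ = (-54810, -86478, -609).
The plane has equation n·P = 1225308. For W: n·W = 1115688.
1115688 ≠ 1225308, so W is off the plane.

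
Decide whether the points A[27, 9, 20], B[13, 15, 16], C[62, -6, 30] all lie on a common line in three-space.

AB = (-14, 6, -4), AC = (35, -15, 10).
Each component of AC is -5/2 times the corresponding component of AB, so AC = -5/2·AB and the points are collinear.

Yes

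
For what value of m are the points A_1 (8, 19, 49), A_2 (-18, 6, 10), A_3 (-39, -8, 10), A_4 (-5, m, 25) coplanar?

13

Coplanarity ⇔ det[A_1A_2; A_1A_3; A_1A_4] = 0.
Expanding, this is linear in m: (819)m + (-10647) = 0.
So m = 13.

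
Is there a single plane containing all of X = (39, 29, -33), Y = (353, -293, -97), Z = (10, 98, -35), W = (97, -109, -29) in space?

Yes

A normal to the plane through X, Y, Z is n = XY × XZ = (5060, 2484, 12328).
The plane has equation n·P = -137448. For W: n·W = -137448.
Equal, so W lies in the plane and all four are coplanar.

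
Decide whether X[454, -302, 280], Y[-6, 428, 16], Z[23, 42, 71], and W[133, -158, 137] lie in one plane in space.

Yes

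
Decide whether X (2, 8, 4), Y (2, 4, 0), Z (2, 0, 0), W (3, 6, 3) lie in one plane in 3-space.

No

The four points are coplanar iff the 3×3 determinant with rows XY, XZ, XW is zero.
Rows: (0, -4, -4), (0, -8, -4), (1, -2, -1).
Expanding along the first row: (0)(0) − (-4)(4) + (-4)(8) = -16.
Nonzero ⇒ not coplanar.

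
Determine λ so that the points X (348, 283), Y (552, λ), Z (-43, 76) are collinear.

391

Collinearity: (Y − X) must be parallel to (Z − X) = (-391, -207).
Cross-multiplying the components: (λ − 283)·(-391) = (204)·(-207).
Solving gives λ = 391.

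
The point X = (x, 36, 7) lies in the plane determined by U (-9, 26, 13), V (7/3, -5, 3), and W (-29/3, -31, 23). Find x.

The plane through U, V, W has equation −880x − (320/3)y − (2000/3)z = -3520.
Substituting X: (-880)x + (-25520/3) = -3520, so x = -17/3.

-17/3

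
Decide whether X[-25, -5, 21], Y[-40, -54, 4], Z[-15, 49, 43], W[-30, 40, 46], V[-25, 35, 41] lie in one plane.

The plane through X, Y, Z has normal n = XY × XZ = (-160, 160, -320) and equation n·P = -3520.
Checking the remaining points: n·W = -3520, n·V = -3520.
All equal -3520, so all 5 points lie in one plane.

Yes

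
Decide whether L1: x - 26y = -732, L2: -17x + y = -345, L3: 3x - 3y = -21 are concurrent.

Lines aᵢx + bᵢy = cᵢ with pairwise distinct directions are concurrent exactly when det[aᵢ bᵢ cᵢ] = 0.
Here the determinant is 0.
It vanishes, so the lines are concurrent at (22, 29).

Yes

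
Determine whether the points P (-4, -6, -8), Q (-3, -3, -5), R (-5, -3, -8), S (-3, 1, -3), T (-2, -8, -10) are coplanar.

No

The plane through P, Q, R has normal n = PQ × PR = (-9, -3, 6) and equation n·X = 6.
Checking the remaining points: n·S = 6, n·T = -18.
Since n·T = -18 ≠ 6, T is off the plane and the points are not all coplanar.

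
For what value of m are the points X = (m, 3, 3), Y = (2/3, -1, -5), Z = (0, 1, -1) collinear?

Collinearity requires XY × XZ = 0; each component is linear in m.
The y-component gives (4)m + (8/3) = 0, so m = -2/3.
The remaining components then also vanish.

-2/3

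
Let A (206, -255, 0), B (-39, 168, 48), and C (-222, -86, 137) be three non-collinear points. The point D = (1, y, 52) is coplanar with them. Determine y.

Coplanarity requires AB · (AC × AD) = 0.
AB = (-245, 423, 48), AC = (-428, 169, 137); the triple product is linear in y with coefficient 13021 and constant term 364588.
Setting it to zero: y = -28.

-28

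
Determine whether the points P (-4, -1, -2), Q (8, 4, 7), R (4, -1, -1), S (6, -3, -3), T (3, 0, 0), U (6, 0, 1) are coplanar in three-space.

No

The plane through P, Q, R has normal n = PQ × PR = (5, 60, -40) and equation n·X = 0.
Checking the remaining points: n·S = -30, n·T = 15, n·U = -10.
Since n·S = -30 ≠ 0, S is off the plane and the points are not all coplanar.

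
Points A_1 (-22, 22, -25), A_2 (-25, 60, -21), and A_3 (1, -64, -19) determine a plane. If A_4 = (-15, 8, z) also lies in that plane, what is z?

The plane through A_1, A_2, A_3 has equation 572x + 110y − 616z = 5236.
Substituting A_4: (-616)z + (-7700) = 5236, so z = -21.

-21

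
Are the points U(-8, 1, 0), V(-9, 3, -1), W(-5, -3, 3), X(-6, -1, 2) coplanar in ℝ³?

Yes

The four points are coplanar iff the 3×3 determinant with rows UV, UW, UX is zero.
Rows: (-1, 2, -1), (3, -4, 3), (2, -2, 2).
Expanding along the first row: (-1)(-2) − (2)(0) + (-1)(2) = 0.
Zero determinant ⇒ coplanar.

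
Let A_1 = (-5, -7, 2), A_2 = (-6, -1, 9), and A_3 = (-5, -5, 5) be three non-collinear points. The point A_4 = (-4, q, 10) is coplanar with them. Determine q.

The plane through A_1, A_2, A_3 has equation 4x + 3y − 2z = -45.
Substituting A_4: (3)q + (-36) = -45, so q = -3.

-3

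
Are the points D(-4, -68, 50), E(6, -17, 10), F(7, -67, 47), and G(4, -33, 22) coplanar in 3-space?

With D as base: DE = (10, 51, -40), DF = (11, 1, -3), DG = (8, 35, -28).
DF × DG = (77, 284, 377).
DE · (DF × DG) = 174.
Since 174 ≠ 0, the four points are not coplanar.

No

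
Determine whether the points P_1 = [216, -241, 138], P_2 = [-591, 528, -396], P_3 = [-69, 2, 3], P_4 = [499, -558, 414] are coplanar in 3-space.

Yes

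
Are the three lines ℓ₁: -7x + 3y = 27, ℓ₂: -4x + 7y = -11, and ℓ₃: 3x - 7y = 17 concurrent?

Yes

Lines aᵢx + bᵢy = cᵢ with pairwise distinct directions are concurrent exactly when det[aᵢ bᵢ cᵢ] = 0.
Here the determinant is 0.
It vanishes, so the lines are concurrent at (-6, -5).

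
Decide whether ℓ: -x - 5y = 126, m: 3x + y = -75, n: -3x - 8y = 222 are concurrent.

No

Intersecting ℓ and m: solving the 2×2 system gives (x, y) = (-249/14, -303/14).
Substitute into n: (-3)(-249/14) + (-8)(-303/14) = 453/2.
But n requires 222 ≠ 453/2, so the three lines have no common point.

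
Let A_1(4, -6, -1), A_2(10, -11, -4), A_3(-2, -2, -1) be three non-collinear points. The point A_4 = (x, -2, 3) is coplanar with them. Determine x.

0

A normal to the plane is n = A_1A_2 × A_1A_3 = (12, 18, -6).
A_4 lies in the plane iff n · A_1A_4 = 0.
This gives (12)x + (0) = 0, so x = 0.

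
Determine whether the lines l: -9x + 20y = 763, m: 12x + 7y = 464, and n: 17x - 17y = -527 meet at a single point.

Yes

Lines aᵢx + bᵢy = cᵢ with pairwise distinct directions are concurrent exactly when det[aᵢ bᵢ cᵢ] = 0.
Here the determinant is 0.
It vanishes, so the lines are concurrent at (13, 44).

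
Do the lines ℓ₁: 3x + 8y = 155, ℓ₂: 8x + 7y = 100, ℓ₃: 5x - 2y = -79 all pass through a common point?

No

Intersecting ℓ₁ and ℓ₂: solving the 2×2 system gives (x, y) = (-285/43, 940/43).
Substitute into ℓ₃: (5)(-285/43) + (-2)(940/43) = -3305/43.
But ℓ₃ requires -79 ≠ -3305/43, so the three lines have no common point.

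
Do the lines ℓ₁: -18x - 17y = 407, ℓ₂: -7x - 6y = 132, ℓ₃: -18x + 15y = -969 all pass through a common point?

Yes

Intersecting ℓ₁ and ℓ₂: solving the 2×2 system gives (x, y) = (18, -43).
Substitute into ℓ₃: (-18)(18) + (15)(-43) = -969.
This equals -969, so (18, -43) lies on all three lines and they are concurrent.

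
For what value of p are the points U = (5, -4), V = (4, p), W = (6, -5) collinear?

-3

The three points are collinear iff det[UV; UW] = 0.
This determinant is linear in p: (-1)p + (-3) = 0, so p = -3.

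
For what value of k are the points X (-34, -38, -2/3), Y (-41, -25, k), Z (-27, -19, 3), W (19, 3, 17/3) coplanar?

7/3

The points are coplanar iff XY · (XZ × XW) = 0.
Expanding, this is linear in k: (-720)k + (1680) = 0.
So k = 7/3.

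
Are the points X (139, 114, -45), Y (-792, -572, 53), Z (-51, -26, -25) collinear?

Yes

XY = (-931, -686, 98), XZ = (-190, -140, 20).
Each component of XZ is 10/49 times the corresponding component of XY, so XZ = 10/49·XY and the points are collinear.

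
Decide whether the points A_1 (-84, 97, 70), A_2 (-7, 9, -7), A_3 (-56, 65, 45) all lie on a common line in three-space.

No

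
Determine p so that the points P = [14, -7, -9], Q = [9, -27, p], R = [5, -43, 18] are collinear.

Collinearity requires PQ × PR = 0; each component is linear in p.
The x-component gives (36)p + (-216) = 0, so p = 6.
The remaining components then also vanish.

6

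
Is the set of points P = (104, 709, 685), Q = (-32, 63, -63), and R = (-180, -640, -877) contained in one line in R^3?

Yes

PQ = (-136, -646, -748), PR = (-284, -1349, -1562).
Each component of PR is 71/34 times the corresponding component of PQ, so PR = 71/34·PQ and the points are collinear.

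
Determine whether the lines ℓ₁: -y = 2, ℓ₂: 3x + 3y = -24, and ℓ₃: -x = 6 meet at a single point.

Yes

Lines aᵢx + bᵢy = cᵢ with pairwise distinct directions are concurrent exactly when det[aᵢ bᵢ cᵢ] = 0.
Here the determinant is 0.
It vanishes, so the lines are concurrent at (-6, -2).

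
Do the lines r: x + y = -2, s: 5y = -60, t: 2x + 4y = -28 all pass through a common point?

Yes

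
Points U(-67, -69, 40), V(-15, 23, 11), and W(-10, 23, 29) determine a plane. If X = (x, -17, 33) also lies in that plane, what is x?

-35

The plane through U, V, W has equation 1656x − 1081y − 460z = -54763.
Substituting X: (1656)x + (3197) = -54763, so x = -35.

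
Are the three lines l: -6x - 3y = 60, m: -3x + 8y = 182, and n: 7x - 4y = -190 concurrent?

Lines aᵢx + bᵢy = cᵢ with pairwise distinct directions are concurrent exactly when det[aᵢ bᵢ cᵢ] = 0.
Here the determinant is 0.
It vanishes, so the lines are concurrent at (-18, 16).

Yes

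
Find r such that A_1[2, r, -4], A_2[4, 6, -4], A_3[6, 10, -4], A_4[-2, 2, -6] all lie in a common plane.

2

Coplanarity ⇔ det[A_1A_2; A_1A_3; A_1A_4] = 0.
Expanding, this is linear in r: (-4)r + (8) = 0.
So r = 2.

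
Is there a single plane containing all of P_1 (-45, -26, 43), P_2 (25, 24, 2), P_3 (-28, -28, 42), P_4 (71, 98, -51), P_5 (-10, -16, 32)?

Yes

The plane through P_1, P_2, P_3 has normal n = P_1P_2 × P_1P_3 = (-132, -627, -990) and equation n·P = -20328.
Checking the remaining points: n·P_4 = -20328, n·P_5 = -20328.
All equal -20328, so all 5 points lie in one plane.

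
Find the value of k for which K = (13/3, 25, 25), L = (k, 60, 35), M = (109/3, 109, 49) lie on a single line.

53/3

Collinearity requires KL × KM = 0; each component is linear in k.
The y-component gives (-24)k + (424) = 0, so k = 53/3.
The remaining components then also vanish.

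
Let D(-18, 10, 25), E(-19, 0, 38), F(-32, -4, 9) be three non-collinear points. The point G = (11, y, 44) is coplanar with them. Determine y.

48

A normal to the plane is n = DE × DF = (342, -198, -126).
G lies in the plane iff n · DG = 0.
This gives (-198)y + (9504) = 0, so y = 48.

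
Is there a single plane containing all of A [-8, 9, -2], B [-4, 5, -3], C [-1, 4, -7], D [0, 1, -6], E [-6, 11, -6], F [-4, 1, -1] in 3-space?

The plane through A, B, C has normal n = AB × AC = (15, 13, 8) and equation n·P = -19.
Checking the remaining points: n·D = -35, n·E = 5, n·F = -55.
Since n·D = -35 ≠ -19, D is off the plane and the points are not all coplanar.

No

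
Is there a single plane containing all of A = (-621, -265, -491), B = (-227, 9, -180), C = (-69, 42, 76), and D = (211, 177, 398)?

No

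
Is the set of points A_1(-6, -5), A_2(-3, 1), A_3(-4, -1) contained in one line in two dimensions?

A_1A_2 = (3, 6), A_1A_3 = (2, 4).
Checking proportionality: A_1A_3 = 2/3·A_1A_2, so the vectors are parallel and the points are collinear.

Yes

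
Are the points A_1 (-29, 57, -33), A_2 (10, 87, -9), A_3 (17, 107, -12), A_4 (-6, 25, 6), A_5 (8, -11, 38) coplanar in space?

Yes

The plane through A_1, A_2, A_3 has normal n = A_1A_2 × A_1A_3 = (-570, 285, 570) and equation n·P = 13965.
Checking the remaining points: n·A_4 = 13965, n·A_5 = 13965.
All equal 13965, so all 5 points lie in one plane.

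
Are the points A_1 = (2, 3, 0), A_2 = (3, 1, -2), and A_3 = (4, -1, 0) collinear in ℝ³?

A_1A_2 = (1, -2, -2), A_1A_3 = (2, -4, 0).
Comparing components 2 and 3: (-2)(0) − (-2)(-4) = -8 ≠ 0, so A_1A_2 and A_1A_3 are not parallel and the points are not collinear.

No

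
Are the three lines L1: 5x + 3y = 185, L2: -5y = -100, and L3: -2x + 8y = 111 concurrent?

Intersecting L1 and L2: solving the 2×2 system gives (x, y) = (25, 20).
Substitute into L3: (-2)(25) + (8)(20) = 110.
But L3 requires 111 ≠ 110, so the three lines have no common point.

No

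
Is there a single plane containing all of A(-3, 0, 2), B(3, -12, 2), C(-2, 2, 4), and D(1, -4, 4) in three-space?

Yes

A normal to the plane through A, B, C is n = AB × AC = (-24, -12, 24).
The plane has equation n·P = 120. For D: n·D = 120.
Equal, so D lies in the plane and all four are coplanar.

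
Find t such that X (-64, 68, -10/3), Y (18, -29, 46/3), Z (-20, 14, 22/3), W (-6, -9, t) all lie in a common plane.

Normal to plane XYZ: n = (-80/3, -160/3, -160); plane equation n·P = -4160/3.
Requiring n·W = -4160/3: (-160)t + (640) = -4160/3.
So t = 38/3.

38/3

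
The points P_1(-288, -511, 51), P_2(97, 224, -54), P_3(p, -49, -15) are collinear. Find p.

-46

Collinearity requires P_1P_2 × P_1P_3 = 0; each component is linear in p.
The y-component gives (-105)p + (-4830) = 0, so p = -46.
The remaining components then also vanish.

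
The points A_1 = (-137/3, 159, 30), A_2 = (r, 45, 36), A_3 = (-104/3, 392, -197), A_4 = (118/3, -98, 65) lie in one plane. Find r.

-11/3

The points are coplanar iff A_1A_2 · (A_1A_3 × A_1A_4) = 0.
Expanding, this is linear in r: (-50184)r + (-184008) = 0.
So r = -11/3.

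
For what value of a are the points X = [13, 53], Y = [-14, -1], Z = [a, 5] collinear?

-11

The three points are collinear iff det[XY; XZ] = 0.
This determinant is linear in a: (54)a + (594) = 0, so a = -11.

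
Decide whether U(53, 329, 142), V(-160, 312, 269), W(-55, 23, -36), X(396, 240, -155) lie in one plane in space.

The four points are coplanar iff the 3×3 determinant with rows UV, UW, UX is zero.
Rows: (-213, -17, 127), (-108, -306, -178), (343, -89, -297).
Expanding along the first row: (-213)(75040) − (-17)(93130) + (127)(114570) = 150080.
Nonzero ⇒ not coplanar.

No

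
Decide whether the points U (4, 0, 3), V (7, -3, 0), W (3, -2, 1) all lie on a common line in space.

UV = (3, -3, -3), UW = (-1, -2, -2).
UV × UW = (0, 9, -9).
The cross product is nonzero, so the points do not lie on one line.

No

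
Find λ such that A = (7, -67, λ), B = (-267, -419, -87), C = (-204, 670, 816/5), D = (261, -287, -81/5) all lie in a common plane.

68/5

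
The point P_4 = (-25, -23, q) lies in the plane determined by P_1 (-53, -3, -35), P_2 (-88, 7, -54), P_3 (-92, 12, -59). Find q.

-11

Coplanarity requires P_1P_2 · (P_1P_3 × P_1P_4) = 0.
P_1P_2 = (-35, 10, -19), P_1P_3 = (-39, 15, -24); the triple product is linear in q with coefficient -135 and constant term -1485.
Setting it to zero: q = -11.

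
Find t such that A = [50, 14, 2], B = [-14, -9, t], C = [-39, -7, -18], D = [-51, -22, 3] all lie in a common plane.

Normal to plane ACD: n = (-741, 2109, 1083); plane equation n·P = -5358.
Requiring n·B = -5358: (1083)t + (-8607) = -5358.
So t = 3.

3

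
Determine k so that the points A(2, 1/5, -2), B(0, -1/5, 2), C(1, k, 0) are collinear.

0

Direction AB = (-2, -2/5, 4). From the x-coordinate of C, the parameter along the line is τ = (1 − 2)/(-2) = 1/2.
Then k = 1/5 + 1/2·(-2/5) = 0.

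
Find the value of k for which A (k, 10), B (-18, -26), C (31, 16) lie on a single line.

24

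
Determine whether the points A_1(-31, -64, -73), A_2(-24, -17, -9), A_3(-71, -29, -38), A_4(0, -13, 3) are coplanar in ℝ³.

Yes

A normal to the plane through A_1, A_2, A_3 is n = A_1A_2 × A_1A_3 = (-595, -2805, 2125).
The plane has equation n·P = 42840. For A_4: n·A_4 = 42840.
Equal, so A_4 lies in the plane and all four are coplanar.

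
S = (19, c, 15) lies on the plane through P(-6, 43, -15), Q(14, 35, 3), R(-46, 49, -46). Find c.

18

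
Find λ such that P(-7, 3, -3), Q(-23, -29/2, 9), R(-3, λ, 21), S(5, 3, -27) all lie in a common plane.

31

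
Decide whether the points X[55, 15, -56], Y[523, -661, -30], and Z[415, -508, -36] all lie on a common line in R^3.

XY = (468, -676, 26), XZ = (360, -523, 20).
Comparing components 2 and 3: (-676)(20) − (26)(-523) = 78 ≠ 0, so XY and XZ are not parallel and the points are not collinear.

No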